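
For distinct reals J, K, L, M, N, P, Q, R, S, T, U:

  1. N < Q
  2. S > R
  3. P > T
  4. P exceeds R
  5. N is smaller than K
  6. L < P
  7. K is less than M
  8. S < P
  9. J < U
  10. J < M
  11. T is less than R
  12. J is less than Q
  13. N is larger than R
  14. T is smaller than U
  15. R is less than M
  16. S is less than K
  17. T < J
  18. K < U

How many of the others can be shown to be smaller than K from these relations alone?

The elements the relations force below K are T, R, S, N — no chain reaches any other.
That is 4.

4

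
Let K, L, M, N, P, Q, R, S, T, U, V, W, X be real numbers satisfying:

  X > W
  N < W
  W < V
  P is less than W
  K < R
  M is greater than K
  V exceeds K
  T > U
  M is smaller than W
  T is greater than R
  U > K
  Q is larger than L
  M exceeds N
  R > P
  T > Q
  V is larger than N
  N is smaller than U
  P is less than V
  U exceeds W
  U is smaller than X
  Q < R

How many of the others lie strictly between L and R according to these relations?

1

Chaining upward from L reaches: Q, T.
Chaining downward from R reaches: K, P, Q.
Strictly between L and R are those in both lists: Q — 1 element.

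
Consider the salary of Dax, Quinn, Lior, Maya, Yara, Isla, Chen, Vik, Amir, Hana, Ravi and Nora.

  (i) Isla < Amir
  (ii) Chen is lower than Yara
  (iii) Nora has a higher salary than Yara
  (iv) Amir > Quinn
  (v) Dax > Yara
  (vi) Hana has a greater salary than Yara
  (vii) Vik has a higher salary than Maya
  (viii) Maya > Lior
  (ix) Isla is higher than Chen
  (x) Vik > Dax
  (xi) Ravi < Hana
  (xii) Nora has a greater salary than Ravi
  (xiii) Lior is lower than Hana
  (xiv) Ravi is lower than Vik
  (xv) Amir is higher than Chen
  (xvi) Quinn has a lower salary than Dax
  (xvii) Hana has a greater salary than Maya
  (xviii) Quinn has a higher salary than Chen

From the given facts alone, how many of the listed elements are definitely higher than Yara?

4

The elements the relations force above Yara are Hana, Dax, Nora, Vik — no chain reaches any other.
That is 4.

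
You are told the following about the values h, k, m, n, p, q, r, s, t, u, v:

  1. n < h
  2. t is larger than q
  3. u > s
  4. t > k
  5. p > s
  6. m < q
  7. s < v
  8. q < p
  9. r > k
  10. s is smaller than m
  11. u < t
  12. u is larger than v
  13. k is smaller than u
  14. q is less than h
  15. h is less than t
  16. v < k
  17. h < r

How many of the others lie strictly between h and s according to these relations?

2

Chaining upward from s reaches: m, v, k, q, u, r, t, p.
Chaining downward from h reaches: n, m, q.
Strictly between s and h are those in both lists: m, q — 2 elements.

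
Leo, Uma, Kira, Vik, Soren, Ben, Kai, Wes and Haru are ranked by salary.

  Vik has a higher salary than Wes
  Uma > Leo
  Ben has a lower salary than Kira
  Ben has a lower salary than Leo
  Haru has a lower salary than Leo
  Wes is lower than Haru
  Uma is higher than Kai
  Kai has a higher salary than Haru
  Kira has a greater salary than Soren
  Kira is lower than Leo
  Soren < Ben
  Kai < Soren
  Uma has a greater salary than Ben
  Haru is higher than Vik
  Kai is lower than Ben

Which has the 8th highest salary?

Piecing the relations together gives one ordering: Wes < Vik < Haru < Kai < Soren < Ben < Kira < Leo < Uma.
Counting 8 from the largest end gives Vik.

Vik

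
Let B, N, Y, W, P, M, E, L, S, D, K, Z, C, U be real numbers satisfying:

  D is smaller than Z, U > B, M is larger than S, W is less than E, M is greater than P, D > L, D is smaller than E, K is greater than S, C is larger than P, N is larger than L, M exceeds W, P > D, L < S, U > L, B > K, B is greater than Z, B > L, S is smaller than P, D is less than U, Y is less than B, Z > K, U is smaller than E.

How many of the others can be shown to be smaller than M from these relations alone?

5

The elements the relations force below M are W, L, S, D, P — no chain reaches any other.
That is 5.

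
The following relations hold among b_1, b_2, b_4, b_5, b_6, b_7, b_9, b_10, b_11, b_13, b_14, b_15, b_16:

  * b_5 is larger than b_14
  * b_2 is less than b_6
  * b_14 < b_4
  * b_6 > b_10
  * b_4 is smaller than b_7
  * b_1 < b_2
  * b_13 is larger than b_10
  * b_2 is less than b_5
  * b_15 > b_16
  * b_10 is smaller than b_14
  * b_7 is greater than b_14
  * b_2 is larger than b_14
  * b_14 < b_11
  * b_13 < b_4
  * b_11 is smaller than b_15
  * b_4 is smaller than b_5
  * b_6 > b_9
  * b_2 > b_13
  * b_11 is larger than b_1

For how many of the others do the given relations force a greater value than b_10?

From b_10 the given relations immediately reach b_13, b_14, b_6.
From those, b_11, b_2, b_4, b_5, b_7 — 8 in total.
From those, b_15 — 9 in total.
No other element is forced above b_10 by the given relations, so the count is 9.

9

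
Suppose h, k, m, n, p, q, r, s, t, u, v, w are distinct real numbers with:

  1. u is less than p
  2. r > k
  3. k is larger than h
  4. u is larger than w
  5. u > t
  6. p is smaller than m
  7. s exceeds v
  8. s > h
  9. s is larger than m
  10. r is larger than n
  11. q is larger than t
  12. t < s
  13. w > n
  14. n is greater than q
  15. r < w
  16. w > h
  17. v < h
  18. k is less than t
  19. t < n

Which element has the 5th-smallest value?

Piecing the relations together gives one ordering: v < h < k < t < q < n < r < w < u < p < m < s.
The 5th smallest is q.

q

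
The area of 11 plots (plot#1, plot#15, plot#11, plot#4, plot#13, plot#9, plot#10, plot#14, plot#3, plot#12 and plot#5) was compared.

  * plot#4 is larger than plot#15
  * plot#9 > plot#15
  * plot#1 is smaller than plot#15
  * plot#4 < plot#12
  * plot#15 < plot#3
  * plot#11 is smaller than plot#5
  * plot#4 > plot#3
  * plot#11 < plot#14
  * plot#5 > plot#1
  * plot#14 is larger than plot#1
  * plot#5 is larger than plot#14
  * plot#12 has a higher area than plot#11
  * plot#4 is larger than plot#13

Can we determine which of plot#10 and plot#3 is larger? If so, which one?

Following every chain through plot#10: nothing is chained to plot#10.
plot#3 is not reached, and no chain runs the other way from plot#3 to plot#10.
So the given relations leave the order of plot#10 and plot#3 undetermined.

undetermined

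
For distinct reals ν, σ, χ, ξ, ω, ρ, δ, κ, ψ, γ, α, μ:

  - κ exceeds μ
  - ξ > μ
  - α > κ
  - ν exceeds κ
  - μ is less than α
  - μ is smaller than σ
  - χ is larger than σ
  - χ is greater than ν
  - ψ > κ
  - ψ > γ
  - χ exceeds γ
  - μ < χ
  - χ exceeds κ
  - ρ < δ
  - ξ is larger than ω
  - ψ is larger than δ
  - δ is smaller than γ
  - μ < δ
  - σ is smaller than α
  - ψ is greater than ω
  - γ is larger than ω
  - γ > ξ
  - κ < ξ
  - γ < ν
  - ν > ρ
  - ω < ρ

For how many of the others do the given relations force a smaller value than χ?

9

Directly below χ: μ, κ, σ, γ, ν.
One step further: ω, ρ, ξ, δ (9 so far).
No other element is forced below χ by the given relations, so the count is 9.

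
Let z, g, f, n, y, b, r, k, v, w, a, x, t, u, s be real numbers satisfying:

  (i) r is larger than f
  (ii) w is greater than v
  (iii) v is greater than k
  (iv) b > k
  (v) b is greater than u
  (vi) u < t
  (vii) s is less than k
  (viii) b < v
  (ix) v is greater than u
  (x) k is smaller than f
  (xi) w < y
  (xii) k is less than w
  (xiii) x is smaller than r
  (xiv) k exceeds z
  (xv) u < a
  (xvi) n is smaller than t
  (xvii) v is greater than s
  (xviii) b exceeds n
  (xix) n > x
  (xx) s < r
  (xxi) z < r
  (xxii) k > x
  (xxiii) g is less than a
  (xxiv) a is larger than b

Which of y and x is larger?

y

x < k and k < b give x < b.
Then b < v extends the chain to v.
With v < w: x < k < b < v < w.
With w < y: x < k < b < v < w < y.
So x < y; y is the larger of the two.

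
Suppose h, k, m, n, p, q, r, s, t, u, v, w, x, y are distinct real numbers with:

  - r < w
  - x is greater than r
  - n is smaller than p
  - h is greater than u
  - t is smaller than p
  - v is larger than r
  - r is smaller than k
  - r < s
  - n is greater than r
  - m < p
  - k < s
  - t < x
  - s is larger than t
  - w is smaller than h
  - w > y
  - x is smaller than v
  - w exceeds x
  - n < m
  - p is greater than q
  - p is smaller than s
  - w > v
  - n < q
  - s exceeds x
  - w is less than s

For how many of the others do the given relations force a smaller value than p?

Directly below p: t, n, m, q.
One step further: r (5 so far).
Nothing else is reachable below p; 5 in all.

5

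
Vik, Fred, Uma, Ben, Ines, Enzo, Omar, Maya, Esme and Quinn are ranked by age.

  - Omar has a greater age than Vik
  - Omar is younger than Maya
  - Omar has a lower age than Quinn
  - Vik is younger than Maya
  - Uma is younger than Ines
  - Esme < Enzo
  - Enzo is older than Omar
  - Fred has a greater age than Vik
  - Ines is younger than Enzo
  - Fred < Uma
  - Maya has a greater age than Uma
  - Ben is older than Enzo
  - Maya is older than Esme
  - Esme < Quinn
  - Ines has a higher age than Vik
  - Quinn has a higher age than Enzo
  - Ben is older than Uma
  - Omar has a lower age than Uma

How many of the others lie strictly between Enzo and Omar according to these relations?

The relations place Omar below Enzo. An element lies strictly between them when it is forced above Omar and also forced below Enzo.
Above Omar: {Uma, Ines, Quinn, Ben, Maya}. Below Enzo: {Vik, Esme, Fred, Uma, Ines}.
Intersection: {Uma, Ines} — 2.

2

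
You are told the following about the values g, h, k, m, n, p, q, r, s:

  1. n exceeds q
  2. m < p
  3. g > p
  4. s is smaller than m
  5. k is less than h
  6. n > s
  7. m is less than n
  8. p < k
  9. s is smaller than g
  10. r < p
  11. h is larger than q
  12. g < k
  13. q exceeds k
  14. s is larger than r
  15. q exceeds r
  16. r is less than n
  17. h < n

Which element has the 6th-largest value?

p

The consecutive relations fix a unique order: r < s < m < p < g < k < q < h < n.
Counting 6 from the largest end gives p.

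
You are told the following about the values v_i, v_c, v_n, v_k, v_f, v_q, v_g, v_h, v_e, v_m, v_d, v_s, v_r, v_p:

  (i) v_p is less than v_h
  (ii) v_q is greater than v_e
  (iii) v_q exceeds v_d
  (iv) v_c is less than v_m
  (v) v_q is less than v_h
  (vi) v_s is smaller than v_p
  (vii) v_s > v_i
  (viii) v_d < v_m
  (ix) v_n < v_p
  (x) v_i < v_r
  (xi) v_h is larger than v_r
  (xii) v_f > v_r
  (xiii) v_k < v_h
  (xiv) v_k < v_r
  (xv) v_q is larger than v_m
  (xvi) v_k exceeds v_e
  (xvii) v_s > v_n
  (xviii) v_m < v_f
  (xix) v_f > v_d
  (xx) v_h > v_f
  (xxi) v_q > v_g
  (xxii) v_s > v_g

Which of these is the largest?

v_e is not greatest since v_e < v_q; v_i is not greatest since v_i < v_r; v_c is not greatest since v_c < v_m; v_d is not greatest since v_d < v_m; v_k is not greatest since v_k < v_r; v_r is not greatest since v_r < v_h; v_g is not greatest since v_g < v_q; v_n is not greatest since v_n < v_p; v_s is not greatest since v_s < v_p; v_p is not greatest since v_p < v_h; v_m is not greatest since v_m < v_f; v_q is not greatest since v_q < v_h; v_f is not greatest since v_f < v_h.
Only v_h has nothing above it, so v_h is the largest.

v_h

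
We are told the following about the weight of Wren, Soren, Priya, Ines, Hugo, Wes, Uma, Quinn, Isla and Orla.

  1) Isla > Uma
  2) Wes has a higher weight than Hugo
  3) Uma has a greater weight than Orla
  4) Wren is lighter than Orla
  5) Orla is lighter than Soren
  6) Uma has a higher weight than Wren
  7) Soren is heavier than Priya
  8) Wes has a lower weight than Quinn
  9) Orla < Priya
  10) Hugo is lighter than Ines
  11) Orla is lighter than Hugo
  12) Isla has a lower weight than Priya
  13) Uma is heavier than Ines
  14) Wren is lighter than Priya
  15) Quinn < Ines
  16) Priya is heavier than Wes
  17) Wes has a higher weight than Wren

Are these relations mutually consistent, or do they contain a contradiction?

Every relation is compatible with Wren < Orla < Hugo < Wes < Quinn < Ines < Uma < Isla < Priya < Soren; the set is consistent.

consistent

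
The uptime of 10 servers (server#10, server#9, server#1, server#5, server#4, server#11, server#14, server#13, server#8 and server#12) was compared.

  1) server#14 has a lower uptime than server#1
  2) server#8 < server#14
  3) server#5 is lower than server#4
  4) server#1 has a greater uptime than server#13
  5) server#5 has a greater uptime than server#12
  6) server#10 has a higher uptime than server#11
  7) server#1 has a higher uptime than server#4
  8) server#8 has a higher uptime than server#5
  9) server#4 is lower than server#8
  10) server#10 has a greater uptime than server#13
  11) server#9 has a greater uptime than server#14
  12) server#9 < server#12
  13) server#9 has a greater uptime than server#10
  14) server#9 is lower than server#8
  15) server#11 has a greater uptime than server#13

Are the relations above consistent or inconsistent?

We have server#14 < server#9 stated directly, yet also server#9 < server#12 < server#5 < server#4 < server#8 < server#14 by chaining the others — so server#9 < server#14. Contradiction.

inconsistent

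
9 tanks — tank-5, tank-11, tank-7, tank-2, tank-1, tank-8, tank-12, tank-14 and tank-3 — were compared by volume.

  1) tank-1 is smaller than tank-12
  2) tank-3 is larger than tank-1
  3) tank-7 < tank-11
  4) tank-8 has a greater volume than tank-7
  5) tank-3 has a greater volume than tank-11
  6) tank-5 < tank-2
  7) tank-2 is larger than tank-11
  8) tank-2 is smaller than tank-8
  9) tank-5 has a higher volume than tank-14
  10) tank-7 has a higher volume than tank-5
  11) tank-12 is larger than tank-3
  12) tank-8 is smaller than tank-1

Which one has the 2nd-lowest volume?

tank-5

Piecing the relations together gives one ordering: tank-14 < tank-5 < tank-7 < tank-11 < tank-2 < tank-8 < tank-1 < tank-3 < tank-12.
The 2nd smallest is tank-5.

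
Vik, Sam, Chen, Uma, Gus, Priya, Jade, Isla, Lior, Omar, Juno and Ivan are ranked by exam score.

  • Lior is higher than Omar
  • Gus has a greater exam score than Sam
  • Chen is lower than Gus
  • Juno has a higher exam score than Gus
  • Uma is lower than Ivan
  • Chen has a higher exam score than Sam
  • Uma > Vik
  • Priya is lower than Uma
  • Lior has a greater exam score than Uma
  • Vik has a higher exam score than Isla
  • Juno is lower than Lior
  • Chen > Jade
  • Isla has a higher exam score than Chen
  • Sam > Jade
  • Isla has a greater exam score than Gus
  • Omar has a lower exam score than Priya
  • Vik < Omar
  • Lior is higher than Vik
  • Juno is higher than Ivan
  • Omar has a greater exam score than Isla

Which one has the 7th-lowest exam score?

The consecutive relations fix a unique order: Jade < Sam < Chen < Gus < Isla < Vik < Omar < Priya < Uma < Ivan < Juno < Lior.
The 7th smallest is Omar.

Omar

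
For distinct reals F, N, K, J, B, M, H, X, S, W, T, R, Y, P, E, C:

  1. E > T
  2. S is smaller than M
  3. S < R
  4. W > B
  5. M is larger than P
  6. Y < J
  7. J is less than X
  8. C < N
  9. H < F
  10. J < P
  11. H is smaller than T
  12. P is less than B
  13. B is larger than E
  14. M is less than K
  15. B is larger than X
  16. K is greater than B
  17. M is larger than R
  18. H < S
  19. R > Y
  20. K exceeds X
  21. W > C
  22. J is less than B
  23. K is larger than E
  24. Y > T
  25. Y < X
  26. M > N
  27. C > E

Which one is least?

T is not least since H < T; E is not least since T < E; C is not least since E < C; Y is not least since T < Y; J is not least since Y < J; P is not least since J < P; S is not least since H < S; N is not least since C < N; X is not least since Y < X; B is not least since J < B; R is not least since Y < R; M is not least since P < M; K is not least since M < K; F is not least since H < F; W is not least since B < W.
Only H has nothing below it, so H is the least.

H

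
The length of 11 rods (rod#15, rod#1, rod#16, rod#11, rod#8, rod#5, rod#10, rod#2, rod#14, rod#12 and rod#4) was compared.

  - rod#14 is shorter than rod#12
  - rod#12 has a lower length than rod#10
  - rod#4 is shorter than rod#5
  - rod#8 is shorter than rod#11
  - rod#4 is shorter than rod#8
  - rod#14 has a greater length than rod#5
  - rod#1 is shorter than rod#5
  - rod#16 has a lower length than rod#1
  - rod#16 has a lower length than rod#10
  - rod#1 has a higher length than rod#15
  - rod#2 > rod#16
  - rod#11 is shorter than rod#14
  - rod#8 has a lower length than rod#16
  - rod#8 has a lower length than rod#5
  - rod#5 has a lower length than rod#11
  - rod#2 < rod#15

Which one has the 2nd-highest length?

Piecing the relations together gives one ordering: rod#4 < rod#8 < rod#16 < rod#2 < rod#15 < rod#1 < rod#5 < rod#11 < rod#14 < rod#12 < rod#10.
The 2nd largest is rod#12.

rod#12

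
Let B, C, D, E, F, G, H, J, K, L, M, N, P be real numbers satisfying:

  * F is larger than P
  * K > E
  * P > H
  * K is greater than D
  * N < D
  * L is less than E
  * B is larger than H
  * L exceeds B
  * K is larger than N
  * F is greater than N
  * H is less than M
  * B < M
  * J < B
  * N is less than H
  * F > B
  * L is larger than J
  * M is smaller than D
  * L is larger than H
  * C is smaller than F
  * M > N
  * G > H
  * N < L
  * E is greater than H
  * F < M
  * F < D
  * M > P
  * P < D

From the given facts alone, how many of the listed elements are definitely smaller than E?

From E the given relations immediately reach H, L.
From those, N, J, B — 5 in total.
No other element is forced below E by the given relations, so the count is 5.

5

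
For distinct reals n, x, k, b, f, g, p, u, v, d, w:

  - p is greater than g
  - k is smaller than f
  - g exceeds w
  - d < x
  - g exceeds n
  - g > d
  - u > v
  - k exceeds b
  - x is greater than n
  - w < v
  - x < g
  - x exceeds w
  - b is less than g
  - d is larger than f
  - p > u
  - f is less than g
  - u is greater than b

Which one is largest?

p

Chaining downward from p: directly below it, u, g; then b, w, n, v, f, d, x; then k.
That covers every other element, and nothing is given above p, so p is the largest.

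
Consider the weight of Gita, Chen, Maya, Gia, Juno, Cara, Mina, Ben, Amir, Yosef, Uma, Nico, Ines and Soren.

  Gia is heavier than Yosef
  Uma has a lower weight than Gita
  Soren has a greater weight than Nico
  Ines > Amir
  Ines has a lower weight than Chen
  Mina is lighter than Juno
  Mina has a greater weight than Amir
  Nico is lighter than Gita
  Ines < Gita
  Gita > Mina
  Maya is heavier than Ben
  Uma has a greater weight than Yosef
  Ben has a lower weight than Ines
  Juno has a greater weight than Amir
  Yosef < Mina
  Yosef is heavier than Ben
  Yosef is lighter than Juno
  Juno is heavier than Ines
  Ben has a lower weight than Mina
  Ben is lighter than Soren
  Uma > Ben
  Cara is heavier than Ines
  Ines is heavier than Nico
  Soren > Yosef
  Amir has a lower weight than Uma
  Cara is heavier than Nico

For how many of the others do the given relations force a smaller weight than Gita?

The elements the relations force below Gita are Ben, Nico, Yosef, Amir, Ines, Mina, Uma — no chain reaches any other.
That is 7.

7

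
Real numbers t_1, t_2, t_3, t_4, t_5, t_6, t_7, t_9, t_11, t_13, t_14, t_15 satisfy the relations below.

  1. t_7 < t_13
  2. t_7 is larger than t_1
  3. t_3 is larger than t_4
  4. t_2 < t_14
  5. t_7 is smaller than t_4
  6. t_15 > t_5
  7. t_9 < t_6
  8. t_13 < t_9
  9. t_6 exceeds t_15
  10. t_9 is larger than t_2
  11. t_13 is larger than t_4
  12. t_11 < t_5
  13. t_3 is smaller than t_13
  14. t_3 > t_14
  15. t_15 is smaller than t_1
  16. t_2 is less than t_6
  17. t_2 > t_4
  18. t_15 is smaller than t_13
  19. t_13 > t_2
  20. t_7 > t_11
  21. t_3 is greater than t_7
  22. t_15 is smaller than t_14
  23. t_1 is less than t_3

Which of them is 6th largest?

t_2

Chaining the given pairs: t_11 < t_5 < t_15 < t_1 < t_7 < t_4 < t_2 < t_14 < t_3 < t_13 < t_9 < t_6.
The 6th largest is t_2.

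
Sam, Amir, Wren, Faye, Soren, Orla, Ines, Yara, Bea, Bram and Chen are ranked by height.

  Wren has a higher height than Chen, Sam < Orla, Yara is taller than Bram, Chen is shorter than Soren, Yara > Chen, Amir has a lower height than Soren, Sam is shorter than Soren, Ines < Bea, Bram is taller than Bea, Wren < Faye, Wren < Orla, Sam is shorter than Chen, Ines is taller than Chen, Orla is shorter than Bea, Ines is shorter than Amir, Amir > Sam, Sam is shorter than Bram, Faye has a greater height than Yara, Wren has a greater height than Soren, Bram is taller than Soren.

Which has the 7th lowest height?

Orla

The consecutive relations fix a unique order: Sam < Chen < Ines < Amir < Soren < Wren < Orla < Bea < Bram < Yara < Faye.
The 7th smallest is Orla.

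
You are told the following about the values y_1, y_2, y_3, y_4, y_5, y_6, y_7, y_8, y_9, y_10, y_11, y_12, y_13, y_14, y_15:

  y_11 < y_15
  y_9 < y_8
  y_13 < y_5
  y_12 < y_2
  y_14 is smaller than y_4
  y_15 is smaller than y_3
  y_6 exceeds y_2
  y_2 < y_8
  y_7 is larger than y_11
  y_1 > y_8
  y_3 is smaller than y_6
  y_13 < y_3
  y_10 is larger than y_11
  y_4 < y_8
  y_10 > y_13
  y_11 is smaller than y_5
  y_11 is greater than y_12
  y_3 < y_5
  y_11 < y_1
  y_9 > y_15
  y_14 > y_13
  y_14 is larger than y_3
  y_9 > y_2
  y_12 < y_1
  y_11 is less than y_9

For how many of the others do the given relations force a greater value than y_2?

From y_2 the given relations immediately reach y_9, y_8, y_6.
From those, y_1 — 4 in total.
Nothing else is reachable above y_2; 4 in all.

4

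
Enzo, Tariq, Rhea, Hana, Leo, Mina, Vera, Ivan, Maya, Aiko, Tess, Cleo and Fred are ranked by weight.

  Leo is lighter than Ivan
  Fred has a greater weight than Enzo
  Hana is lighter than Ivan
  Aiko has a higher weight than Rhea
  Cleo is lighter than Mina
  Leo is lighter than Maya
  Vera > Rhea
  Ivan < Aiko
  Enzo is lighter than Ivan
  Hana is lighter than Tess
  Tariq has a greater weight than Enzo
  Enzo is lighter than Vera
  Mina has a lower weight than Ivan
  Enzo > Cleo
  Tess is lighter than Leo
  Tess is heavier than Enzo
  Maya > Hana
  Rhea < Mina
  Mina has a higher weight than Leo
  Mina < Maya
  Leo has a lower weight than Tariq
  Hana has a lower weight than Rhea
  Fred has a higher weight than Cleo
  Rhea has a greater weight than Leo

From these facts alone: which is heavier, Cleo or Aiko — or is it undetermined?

Aiko

Cleo < Enzo and Enzo < Tess give Cleo < Tess.
Then Tess < Leo extends the chain to Leo.
Then Leo < Rhea extends the chain to Rhea.
Then Rhea < Mina extends the chain to Mina.
With Mina < Ivan: Cleo < Enzo < Tess < Leo < Rhea < Mina < Ivan.
With Ivan < Aiko: Cleo < Enzo < Tess < Leo < Rhea < Mina < Ivan < Aiko.
So Aiko is heavier.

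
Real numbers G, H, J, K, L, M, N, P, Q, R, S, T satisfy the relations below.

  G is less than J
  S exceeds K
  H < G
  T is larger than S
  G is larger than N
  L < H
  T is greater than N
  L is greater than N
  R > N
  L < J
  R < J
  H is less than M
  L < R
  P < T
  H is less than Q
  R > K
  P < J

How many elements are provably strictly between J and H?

The relations place H below J. An element lies strictly between them when it is forced above H and also forced below J.
Above H: {G, M, Q}. Below J: {K, N, L, P, R, G}.
Intersection: {G} — 1.

1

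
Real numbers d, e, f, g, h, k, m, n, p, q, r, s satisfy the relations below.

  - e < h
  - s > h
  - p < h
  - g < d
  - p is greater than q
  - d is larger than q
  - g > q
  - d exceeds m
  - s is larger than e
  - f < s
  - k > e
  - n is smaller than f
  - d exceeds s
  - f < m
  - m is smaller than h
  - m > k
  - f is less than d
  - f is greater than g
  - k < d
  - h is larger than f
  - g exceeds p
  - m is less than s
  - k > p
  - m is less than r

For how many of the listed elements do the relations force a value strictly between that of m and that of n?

The relations place n below m. An element lies strictly between them when it is forced above n and also forced below m.
Above n: {f, r, h, s, d}. Below m: {e, q, p, g, f, k}.
Intersection: {f} — 1.

1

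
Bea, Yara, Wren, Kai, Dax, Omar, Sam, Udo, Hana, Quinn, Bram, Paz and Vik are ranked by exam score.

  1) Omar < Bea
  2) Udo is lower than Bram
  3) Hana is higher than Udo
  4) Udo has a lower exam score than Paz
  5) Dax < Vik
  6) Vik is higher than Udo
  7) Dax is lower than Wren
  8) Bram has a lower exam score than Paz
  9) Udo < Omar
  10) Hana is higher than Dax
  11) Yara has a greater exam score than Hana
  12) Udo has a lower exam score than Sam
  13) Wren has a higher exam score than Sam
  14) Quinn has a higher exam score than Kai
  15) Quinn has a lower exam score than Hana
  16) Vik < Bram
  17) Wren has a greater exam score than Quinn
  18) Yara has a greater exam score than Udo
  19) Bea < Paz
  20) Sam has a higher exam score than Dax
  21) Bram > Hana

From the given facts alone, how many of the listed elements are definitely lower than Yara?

Directly below Yara: Udo, Hana.
One step further: Dax, Quinn (4 so far).
One step further: Kai (5 so far).
Nothing else is reachable below Yara; 5 in all.

5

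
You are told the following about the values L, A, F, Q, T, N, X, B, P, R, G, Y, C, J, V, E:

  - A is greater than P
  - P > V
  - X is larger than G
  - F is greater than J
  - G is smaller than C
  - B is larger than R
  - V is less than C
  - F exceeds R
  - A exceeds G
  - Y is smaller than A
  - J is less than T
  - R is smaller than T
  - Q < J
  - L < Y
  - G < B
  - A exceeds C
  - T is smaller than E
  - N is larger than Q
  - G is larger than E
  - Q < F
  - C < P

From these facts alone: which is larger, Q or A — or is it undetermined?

The relevant relations are Q < J; J < T; T < E; E < G; G < C; C < P; P < A.
Chaining these gives Q < J < T < E < G < C < P < A.
So A is larger.

A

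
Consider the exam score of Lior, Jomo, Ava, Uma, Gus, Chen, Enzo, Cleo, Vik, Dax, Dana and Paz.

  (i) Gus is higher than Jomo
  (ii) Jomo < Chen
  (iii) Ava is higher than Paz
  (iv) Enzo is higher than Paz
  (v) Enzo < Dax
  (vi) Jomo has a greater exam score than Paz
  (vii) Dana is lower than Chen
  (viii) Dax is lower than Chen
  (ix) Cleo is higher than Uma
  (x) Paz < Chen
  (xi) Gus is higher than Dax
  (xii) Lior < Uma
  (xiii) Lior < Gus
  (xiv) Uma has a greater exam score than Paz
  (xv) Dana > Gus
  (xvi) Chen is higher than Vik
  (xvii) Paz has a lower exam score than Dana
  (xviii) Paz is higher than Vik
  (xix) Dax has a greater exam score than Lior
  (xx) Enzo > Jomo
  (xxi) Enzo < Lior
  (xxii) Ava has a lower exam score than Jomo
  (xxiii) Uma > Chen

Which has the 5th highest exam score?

Piecing the relations together gives one ordering: Vik < Paz < Ava < Jomo < Enzo < Lior < Dax < Gus < Dana < Chen < Uma < Cleo.
Counting 5 from the largest end gives Gus.

Gus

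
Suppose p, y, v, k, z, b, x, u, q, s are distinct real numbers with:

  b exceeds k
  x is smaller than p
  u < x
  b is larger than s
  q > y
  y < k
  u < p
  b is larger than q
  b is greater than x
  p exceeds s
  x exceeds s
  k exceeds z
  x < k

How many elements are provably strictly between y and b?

2

The relations place y below b. An element lies strictly between them when it is forced above y and also forced below b.
Above y: {k, q}. Below b: {s, u, x, z, k, q}.
Intersection: {k, q} — 2.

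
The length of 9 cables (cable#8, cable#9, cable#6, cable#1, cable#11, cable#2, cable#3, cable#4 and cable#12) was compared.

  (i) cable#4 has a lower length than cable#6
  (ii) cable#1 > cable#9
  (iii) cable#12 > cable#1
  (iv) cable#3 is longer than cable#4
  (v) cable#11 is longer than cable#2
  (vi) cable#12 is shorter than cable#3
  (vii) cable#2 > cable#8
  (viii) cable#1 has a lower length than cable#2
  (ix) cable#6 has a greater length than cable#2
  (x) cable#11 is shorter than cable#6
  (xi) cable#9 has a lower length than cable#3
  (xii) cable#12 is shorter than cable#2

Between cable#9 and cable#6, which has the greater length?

cable#6

Following the relations from cable#9: cable#9 < cable#1 < cable#12 < cable#2 < cable#11 < cable#6.
So cable#9 < cable#6; cable#6 is the longer of the two.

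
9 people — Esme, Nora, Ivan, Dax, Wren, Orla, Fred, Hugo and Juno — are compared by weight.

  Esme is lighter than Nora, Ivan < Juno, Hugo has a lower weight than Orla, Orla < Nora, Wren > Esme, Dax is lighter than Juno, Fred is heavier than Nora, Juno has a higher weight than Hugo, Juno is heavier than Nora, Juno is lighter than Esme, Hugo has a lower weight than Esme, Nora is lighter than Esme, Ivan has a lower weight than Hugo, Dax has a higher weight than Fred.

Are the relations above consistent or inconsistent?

We have Esme < Nora stated directly, yet also Nora < Fred < Dax < Juno < Esme by chaining the others — so Nora < Esme. Contradiction.

inconsistent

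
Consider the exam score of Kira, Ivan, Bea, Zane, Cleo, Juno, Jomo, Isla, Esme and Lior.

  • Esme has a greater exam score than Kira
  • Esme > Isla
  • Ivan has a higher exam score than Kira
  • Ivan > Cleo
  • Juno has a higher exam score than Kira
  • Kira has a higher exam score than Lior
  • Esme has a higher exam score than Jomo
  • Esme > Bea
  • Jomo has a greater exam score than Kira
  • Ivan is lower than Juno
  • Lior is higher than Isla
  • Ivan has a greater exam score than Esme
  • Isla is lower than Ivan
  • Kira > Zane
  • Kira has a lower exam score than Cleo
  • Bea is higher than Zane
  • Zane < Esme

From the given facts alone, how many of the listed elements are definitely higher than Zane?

7

Directly above Zane: Kira, Bea, Esme.
One step further: Cleo, Jomo, Ivan, Juno (7 so far).
No other element is forced above Zane by the given relations, so the count is 7.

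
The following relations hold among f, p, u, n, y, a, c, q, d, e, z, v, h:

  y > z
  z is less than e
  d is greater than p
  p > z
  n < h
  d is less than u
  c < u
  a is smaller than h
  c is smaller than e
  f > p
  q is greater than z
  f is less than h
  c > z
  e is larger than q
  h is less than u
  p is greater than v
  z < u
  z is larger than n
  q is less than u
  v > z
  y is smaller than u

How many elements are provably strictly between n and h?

Chaining upward from n reaches: z, c, v, p, d, f, q, y, u, e.
Chaining downward from h reaches: z, a, v, p, f.
Strictly between n and h are those in both lists: z, v, p, f — 4 elements.

4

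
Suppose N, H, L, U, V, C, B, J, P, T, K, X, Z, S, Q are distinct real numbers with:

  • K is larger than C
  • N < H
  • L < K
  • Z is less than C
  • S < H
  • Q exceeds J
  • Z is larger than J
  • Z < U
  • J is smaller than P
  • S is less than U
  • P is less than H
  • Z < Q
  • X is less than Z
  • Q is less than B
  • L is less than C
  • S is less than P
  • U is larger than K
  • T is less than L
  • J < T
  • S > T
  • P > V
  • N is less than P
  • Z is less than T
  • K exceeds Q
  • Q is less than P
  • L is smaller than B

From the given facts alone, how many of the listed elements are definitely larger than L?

The elements the relations force above L are C, B, K, U — no chain reaches any other.
That is 4.

4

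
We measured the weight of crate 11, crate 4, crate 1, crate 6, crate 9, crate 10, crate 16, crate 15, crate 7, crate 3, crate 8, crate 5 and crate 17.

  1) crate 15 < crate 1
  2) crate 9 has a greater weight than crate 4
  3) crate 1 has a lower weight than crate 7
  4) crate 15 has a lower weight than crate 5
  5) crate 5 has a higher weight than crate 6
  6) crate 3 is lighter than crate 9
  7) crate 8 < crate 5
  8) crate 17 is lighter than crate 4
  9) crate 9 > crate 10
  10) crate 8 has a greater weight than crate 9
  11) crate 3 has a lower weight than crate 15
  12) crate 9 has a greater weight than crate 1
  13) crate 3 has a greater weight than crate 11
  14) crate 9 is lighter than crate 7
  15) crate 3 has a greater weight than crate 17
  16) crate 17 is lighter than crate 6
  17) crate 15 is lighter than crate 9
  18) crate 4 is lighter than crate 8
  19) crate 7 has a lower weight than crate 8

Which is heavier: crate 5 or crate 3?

crate 3 < crate 15 and crate 15 < crate 1 give crate 3 < crate 1.
Then crate 1 < crate 9 extends the chain to crate 9.
Then crate 9 < crate 8 extends the chain to crate 8.
Then crate 8 < crate 5 extends the chain to crate 5.
So crate 3 < crate 5; crate 5 is the heavier of the two.

crate 5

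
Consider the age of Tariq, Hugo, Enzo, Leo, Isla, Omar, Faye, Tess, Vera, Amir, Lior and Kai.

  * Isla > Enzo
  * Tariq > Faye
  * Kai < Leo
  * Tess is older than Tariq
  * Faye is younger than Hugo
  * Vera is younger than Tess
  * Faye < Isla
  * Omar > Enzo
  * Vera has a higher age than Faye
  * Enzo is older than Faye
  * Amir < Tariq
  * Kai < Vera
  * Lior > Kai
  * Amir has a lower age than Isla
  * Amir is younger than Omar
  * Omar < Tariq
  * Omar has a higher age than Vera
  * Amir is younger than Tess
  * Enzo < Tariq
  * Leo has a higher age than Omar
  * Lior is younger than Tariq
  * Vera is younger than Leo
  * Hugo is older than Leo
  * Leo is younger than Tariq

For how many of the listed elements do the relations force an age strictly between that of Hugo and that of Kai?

Chaining upward from Kai reaches: Lior, Vera, Omar, Leo, Tariq, Tess.
Chaining downward from Hugo reaches: Faye, Amir, Vera, Enzo, Omar, Leo.
Strictly between Kai and Hugo are those in both lists: Vera, Omar, Leo — 3 elements.

3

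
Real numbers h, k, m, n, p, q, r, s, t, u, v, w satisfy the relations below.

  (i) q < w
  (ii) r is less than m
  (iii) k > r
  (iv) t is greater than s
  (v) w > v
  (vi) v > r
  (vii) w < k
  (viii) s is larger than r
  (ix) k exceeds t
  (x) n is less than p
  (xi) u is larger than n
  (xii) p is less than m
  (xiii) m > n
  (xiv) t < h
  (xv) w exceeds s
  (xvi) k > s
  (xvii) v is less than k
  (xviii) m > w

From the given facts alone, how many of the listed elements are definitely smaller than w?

4

From w the given relations immediately reach v, q, s.
From those, r — 4 in total.
Nothing else is reachable below w; 4 in all.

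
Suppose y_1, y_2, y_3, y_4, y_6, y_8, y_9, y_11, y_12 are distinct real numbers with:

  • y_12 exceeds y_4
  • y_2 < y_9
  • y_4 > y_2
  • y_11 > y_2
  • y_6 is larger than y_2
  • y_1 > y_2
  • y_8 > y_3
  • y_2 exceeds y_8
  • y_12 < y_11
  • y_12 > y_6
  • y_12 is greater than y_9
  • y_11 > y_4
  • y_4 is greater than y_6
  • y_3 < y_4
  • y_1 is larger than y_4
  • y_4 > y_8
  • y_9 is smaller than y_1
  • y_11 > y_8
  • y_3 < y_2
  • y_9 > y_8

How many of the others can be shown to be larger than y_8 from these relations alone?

The elements the relations force above y_8 are y_2, y_6, y_4, y_9, y_12, y_11, y_1 — no chain reaches any other.
That is 7.

7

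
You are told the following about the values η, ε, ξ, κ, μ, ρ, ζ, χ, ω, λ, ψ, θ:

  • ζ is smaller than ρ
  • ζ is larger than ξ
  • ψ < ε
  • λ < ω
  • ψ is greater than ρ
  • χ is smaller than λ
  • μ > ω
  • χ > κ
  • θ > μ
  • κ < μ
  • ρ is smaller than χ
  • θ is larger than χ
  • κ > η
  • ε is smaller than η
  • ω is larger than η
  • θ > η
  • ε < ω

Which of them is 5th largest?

Piecing the relations together gives one ordering: ξ < ζ < ρ < ψ < ε < η < κ < χ < λ < ω < μ < θ.
The 5th largest is χ.

χ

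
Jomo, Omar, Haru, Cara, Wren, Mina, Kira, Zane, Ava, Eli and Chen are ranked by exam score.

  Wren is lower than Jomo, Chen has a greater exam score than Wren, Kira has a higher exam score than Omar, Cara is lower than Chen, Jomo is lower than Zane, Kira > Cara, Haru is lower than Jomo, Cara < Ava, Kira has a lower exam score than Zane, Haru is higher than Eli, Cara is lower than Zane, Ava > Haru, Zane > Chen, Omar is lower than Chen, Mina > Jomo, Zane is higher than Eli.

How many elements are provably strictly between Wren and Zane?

Chaining upward from Wren reaches: Chen, Jomo, Mina.
Chaining downward from Zane reaches: Omar, Eli, Haru, Cara, Kira, Chen, Jomo.
Strictly between Wren and Zane are those in both lists: Chen, Jomo — 2 elements.

2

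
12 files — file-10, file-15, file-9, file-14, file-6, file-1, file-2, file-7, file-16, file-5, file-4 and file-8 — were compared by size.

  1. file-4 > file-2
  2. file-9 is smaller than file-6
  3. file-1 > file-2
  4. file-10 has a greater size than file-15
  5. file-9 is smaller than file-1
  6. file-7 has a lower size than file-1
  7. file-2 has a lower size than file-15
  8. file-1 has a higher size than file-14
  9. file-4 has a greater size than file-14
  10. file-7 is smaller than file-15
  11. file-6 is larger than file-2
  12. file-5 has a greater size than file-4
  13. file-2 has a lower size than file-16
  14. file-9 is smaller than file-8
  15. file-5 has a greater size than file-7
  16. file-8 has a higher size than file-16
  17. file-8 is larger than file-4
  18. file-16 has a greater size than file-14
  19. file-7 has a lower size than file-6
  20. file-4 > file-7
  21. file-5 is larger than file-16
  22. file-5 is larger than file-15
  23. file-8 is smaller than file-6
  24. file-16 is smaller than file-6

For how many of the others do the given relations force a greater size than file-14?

6

Directly above file-14: file-4, file-16, file-1.
One step further: file-8, file-5, file-6 (6 so far).
No other element is forced above file-14 by the given relations, so the count is 6.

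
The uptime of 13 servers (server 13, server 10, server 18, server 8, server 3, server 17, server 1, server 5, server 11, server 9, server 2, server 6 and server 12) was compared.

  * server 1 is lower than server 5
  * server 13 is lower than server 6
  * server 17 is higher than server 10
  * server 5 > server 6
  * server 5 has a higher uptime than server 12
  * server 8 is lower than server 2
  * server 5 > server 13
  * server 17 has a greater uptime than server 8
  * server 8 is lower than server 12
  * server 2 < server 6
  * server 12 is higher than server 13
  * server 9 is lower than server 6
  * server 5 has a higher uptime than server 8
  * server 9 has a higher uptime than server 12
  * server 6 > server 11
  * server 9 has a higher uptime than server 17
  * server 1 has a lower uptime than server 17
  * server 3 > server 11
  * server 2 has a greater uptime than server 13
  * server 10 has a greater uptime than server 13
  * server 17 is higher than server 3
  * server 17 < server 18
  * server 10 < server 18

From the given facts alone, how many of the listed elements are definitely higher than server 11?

6

The elements the relations force above server 11 are server 3, server 17, server 9, server 6, server 18, server 5 — no chain reaches any other.
That is 6.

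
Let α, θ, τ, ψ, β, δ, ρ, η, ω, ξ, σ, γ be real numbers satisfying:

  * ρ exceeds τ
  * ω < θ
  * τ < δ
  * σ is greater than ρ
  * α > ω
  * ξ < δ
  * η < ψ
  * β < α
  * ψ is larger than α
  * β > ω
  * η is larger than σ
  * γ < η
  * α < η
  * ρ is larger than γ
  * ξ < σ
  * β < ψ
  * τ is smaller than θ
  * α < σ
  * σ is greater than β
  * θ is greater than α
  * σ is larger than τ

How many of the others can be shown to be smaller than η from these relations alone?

8

The elements the relations force below η are γ, τ, ξ, ω, ρ, β, α, σ — no chain reaches any other.
That is 8.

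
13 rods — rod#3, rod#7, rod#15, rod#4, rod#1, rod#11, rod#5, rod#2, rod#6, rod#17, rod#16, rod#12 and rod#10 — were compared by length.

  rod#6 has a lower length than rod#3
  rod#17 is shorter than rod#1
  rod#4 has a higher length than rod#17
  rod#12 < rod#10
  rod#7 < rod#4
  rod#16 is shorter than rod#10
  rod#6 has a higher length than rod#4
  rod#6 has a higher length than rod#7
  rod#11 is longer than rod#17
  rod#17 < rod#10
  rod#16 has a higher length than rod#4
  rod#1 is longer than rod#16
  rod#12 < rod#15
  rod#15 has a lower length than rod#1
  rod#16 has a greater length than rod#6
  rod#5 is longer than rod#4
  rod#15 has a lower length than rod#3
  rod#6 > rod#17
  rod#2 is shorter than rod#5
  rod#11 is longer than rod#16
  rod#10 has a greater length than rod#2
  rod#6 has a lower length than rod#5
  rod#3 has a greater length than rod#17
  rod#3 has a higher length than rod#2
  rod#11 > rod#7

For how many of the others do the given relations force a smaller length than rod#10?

7

The elements the relations force below rod#10 are rod#7, rod#17, rod#4, rod#6, rod#16, rod#12, rod#2 — no chain reaches any other.
That is 7.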